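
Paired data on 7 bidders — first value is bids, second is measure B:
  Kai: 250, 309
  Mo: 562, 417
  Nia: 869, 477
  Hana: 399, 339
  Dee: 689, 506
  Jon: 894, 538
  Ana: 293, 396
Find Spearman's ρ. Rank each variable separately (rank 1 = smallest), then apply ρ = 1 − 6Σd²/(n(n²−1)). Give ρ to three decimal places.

Ranks of variable 1: 1, 4, 6, 3, 5, 7, 2
Ranks of variable 2: 1, 4, 5, 2, 6, 7, 3
d = r₁ − r₂: 0, 0, 1, 1, -1, 0, -1
d²: 0, 0, 1, 1, 1, 0, 1; Σd² = 4
ρ = 1 − 6·4/(7·48) = 1 − 24/336 = 0.929

0.929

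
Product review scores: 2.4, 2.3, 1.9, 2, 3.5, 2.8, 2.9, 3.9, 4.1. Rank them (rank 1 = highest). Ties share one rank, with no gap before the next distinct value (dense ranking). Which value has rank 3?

Sorted (descending): 4.1, 3.9, 3.5, 2.9, 2.8, 2.4, 2.3, 2, 1.9
No ties — each value takes its position as its rank.
Rank 3 → value 3.5.

3.5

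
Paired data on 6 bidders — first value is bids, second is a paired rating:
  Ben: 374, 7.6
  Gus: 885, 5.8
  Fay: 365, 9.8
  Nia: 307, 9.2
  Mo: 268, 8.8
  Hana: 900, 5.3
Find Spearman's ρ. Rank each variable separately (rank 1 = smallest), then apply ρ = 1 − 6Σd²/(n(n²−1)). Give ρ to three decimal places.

-0.771

Ranks of variable 1: 4, 5, 3, 2, 1, 6
Ranks of variable 2: 3, 2, 6, 5, 4, 1
d = r₁ − r₂: 1, 3, -3, -3, -3, 5
d²: 1, 9, 9, 9, 9, 25; Σd² = 62
ρ = 1 − 6·62/(6·35) = 1 − 372/210 = -0.771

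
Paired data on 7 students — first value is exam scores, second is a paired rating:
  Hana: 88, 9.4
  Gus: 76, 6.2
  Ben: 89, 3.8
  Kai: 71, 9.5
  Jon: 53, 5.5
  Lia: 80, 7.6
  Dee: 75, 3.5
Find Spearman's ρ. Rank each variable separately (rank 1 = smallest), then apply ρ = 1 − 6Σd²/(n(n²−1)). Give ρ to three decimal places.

Ranks of variable 1: 6, 4, 7, 2, 1, 5, 3
Ranks of variable 2: 6, 4, 2, 7, 3, 5, 1
d = r₁ − r₂: 0, 0, 5, -5, -2, 0, 2
d²: 0, 0, 25, 25, 4, 0, 4; Σd² = 58
ρ = 1 − 6·58/(7·48) = 1 − 348/336 = -0.036

-0.036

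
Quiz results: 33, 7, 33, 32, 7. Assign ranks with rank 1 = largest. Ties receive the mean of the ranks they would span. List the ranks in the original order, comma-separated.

Sorted (descending): 33, 33, 32, 7, 7
The 2 values of 33 occupy positions 1–2 → average rank (1+2)/2 = 1.5.
The 2 values of 7 occupy positions 4–5 → average rank (4+5)/2 = 4.5.

1.5, 4.5, 1.5, 3, 4.5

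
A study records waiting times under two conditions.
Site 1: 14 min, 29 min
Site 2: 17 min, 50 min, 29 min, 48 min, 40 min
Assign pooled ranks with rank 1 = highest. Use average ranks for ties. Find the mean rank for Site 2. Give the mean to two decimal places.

Sorted (descending): 50, 48, 40, 29, 29, 17, 14
The 2 values of 29 occupy positions 4–5 → average rank (4+5)/2 = 4.5.
Site 2 values → pooled ranks: 17→6, 50→1, 29→4.5, 48→2, 40→3
Mean rank = (6 + 1 + 4.5 + 2 + 3) / 5 = 3.30

3.30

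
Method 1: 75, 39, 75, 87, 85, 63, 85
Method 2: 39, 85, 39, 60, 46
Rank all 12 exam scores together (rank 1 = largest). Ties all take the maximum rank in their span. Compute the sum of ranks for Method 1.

40

Sorted (descending): 87, 85, 85, 85, 75, 75, 63, 60, 46, 39, 39, 39
The 3 values of 85 occupy positions 2–4 → each gets rank 4.
The 2 values of 75 occupy positions 5–6 → each gets rank 6.
The 3 values of 39 occupy positions 10–12 → each gets rank 12.
Method 1 values → pooled ranks: 75→6, 39→12, 75→6, 87→1, 85→4, 63→7, 85→4
Rank sum = 6 + 12 + 6 + 1 + 4 + 7 + 4 = 40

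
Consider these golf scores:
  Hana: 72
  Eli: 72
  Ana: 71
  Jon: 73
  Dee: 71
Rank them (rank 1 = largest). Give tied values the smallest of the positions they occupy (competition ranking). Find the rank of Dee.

Sorted (descending): 73, 72, 72, 71, 71
The 2 values of 72 occupy positions 2–3 → each gets rank 2.
The 2 values of 71 occupy positions 4–5 → each gets rank 4.
Dee has value 71 → rank 4.

4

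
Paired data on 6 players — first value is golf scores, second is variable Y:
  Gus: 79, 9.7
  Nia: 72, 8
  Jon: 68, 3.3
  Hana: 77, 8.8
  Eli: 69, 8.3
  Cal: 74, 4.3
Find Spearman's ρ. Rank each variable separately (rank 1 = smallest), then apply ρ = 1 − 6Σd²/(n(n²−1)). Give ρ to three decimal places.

0.771

Ranks of variable 1: 6, 3, 1, 5, 2, 4
Ranks of variable 2: 6, 3, 1, 5, 4, 2
d = r₁ − r₂: 0, 0, 0, 0, -2, 2
d²: 0, 0, 0, 0, 4, 4; Σd² = 8
ρ = 1 − 6·8/(6·35) = 1 − 48/210 = 0.771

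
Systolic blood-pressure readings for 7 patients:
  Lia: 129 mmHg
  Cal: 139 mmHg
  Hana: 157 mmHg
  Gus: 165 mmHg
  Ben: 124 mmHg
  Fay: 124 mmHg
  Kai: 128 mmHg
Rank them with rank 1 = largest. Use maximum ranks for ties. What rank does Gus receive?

1

Sorted (descending): 165, 157, 139, 129, 128, 124, 124
The 2 values of 124 occupy positions 6–7 → each gets rank 7.
Gus has value 165 mmHg → rank 1.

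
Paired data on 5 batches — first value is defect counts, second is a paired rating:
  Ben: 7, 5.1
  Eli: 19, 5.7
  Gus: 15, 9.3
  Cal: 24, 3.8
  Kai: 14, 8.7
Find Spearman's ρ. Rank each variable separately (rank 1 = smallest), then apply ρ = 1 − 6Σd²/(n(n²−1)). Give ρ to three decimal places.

-0.300

Ranks of variable 1: 1, 4, 3, 5, 2
Ranks of variable 2: 2, 3, 5, 1, 4
d = r₁ − r₂: -1, 1, -2, 4, -2
d²: 1, 1, 4, 16, 4; Σd² = 26
ρ = 1 − 6·26/(5·24) = 1 − 156/120 = -0.300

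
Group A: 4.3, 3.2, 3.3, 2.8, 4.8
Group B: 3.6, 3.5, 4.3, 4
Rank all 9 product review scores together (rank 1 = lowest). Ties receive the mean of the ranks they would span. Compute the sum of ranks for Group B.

Sorted (ascending): 2.8, 3.2, 3.3, 3.5, 3.6, 4, 4.3, 4.3, 4.8
The 2 values of 4.3 occupy positions 7–8 → average rank (7+8)/2 = 7.5.
Group B values → pooled ranks: 3.6→5, 3.5→4, 4.3→7.5, 4→6
Rank sum = 5 + 4 + 7.5 + 6 = 22.5

22.5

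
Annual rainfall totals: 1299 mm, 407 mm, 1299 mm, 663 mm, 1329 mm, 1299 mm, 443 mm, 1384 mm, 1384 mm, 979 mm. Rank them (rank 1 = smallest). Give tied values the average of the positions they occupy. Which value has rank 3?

663

Sorted (ascending): 407, 443, 663, 979, 1299, 1299, 1299, 1329, 1384, 1384
The 3 values of 1299 occupy positions 5–7 → average rank 6.
The 2 values of 1384 occupy positions 9–10 → average rank (9+10)/2 = 9.5.
Rank 3 → value 663.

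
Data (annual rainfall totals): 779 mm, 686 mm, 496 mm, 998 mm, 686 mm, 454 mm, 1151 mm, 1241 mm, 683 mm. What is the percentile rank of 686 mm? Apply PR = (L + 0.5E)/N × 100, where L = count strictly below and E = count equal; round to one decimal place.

44.4

N = 9.
Strictly below 686: 3. Equal to 686: 2.
PR = (3 + 0.5·2)/9 × 100 = 44.4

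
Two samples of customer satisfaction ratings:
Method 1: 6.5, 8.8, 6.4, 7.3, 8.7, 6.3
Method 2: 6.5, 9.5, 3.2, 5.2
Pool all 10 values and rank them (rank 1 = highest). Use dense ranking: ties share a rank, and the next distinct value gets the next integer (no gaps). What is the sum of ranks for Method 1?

27

Sorted (descending): 9.5, 8.8, 8.7, 7.3, 6.5, 6.5, 6.4, 6.3, 5.2, 3.2
The 2 values of 6.5 share dense rank 5.
Remaining distinct values take the next consecutive integers.
Method 1 values → pooled ranks: 6.5→5, 8.8→2, 6.4→6, 7.3→4, 8.7→3, 6.3→7
Rank sum = 5 + 2 + 6 + 4 + 3 + 7 = 27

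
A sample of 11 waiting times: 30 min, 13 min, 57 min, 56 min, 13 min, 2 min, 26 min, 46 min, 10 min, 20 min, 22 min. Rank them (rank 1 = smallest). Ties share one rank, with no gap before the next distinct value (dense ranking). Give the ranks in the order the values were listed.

Sorted (ascending): 2, 10, 13, 13, 20, 22, 26, 30, 46, 56, 57
The 2 values of 13 share dense rank 3.
Remaining distinct values take the next consecutive integers.

7, 3, 10, 9, 3, 1, 6, 8, 2, 4, 5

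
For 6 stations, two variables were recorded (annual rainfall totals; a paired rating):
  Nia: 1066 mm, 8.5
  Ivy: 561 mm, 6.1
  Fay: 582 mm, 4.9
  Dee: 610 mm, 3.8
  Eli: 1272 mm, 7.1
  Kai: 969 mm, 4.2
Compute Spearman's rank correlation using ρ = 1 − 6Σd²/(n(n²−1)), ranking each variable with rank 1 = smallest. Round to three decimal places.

0.429

Ranks of variable 1: 5, 1, 2, 3, 6, 4
Ranks of variable 2: 6, 4, 3, 1, 5, 2
d = r₁ − r₂: -1, -3, -1, 2, 1, 2
d²: 1, 9, 1, 4, 1, 4; Σd² = 20
ρ = 1 − 6·20/(6·35) = 1 − 120/210 = 0.429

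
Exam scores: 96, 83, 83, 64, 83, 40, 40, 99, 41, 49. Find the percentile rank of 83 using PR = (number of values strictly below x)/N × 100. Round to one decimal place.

50.0

N = 10.
Strictly below 83: 5. Equal to 83: 3.
PR = 5/10 × 100 = 50.0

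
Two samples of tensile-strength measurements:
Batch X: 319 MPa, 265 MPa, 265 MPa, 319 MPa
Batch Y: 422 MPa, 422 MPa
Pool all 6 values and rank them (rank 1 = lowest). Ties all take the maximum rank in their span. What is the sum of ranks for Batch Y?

12

Sorted (ascending): 265, 265, 319, 319, 422, 422
The 2 values of 265 occupy positions 1–2 → each gets rank 2.
The 2 values of 319 occupy positions 3–4 → each gets rank 4.
The 2 values of 422 occupy positions 5–6 → each gets rank 6.
Batch Y values → pooled ranks: 422→6, 422→6
Rank sum = 6 + 6 = 12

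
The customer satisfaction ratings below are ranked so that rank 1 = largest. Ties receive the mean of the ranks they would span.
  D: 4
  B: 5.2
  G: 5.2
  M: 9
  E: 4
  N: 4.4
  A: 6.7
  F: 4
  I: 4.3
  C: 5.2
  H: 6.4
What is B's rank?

Sorted (descending): 9, 6.7, 6.4, 5.2, 5.2, 5.2, 4.4, 4.3, 4, 4, 4
The 3 values of 5.2 occupy positions 4–6 → average rank 5.
The 3 values of 4 occupy positions 9–11 → average rank 10.
B has value 5.2 → rank 5.

5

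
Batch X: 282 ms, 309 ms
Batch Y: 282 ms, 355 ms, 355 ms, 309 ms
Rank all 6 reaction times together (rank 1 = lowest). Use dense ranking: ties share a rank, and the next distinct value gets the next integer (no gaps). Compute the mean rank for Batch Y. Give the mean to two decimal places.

Sorted (ascending): 282, 282, 309, 309, 355, 355
The 2 values of 282 share dense rank 1.
The 2 values of 309 share dense rank 2.
The 2 values of 355 share dense rank 3.
Batch Y values → pooled ranks: 282→1, 355→3, 355→3, 309→2
Mean rank = (1 + 3 + 3 + 2) / 4 = 2.25

2.25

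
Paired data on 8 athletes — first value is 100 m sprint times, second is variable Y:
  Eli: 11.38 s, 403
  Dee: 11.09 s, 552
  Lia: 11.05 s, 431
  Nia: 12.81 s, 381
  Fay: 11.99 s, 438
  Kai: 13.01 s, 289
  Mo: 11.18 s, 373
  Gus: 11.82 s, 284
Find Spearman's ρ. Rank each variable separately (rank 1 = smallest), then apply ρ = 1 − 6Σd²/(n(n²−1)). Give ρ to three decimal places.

-0.476

Ranks of variable 1: 4, 2, 1, 7, 6, 8, 3, 5
Ranks of variable 2: 5, 8, 6, 4, 7, 2, 3, 1
d = r₁ − r₂: -1, -6, -5, 3, -1, 6, 0, 4
d²: 1, 36, 25, 9, 1, 36, 0, 16; Σd² = 124
ρ = 1 − 6·124/(8·63) = 1 − 744/504 = -0.476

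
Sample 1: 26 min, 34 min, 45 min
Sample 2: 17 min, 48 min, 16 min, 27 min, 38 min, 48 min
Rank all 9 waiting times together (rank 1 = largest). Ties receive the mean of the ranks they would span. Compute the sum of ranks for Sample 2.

Sorted (descending): 48, 48, 45, 38, 34, 27, 26, 17, 16
The 2 values of 48 occupy positions 1–2 → average rank (1+2)/2 = 1.5.
Sample 2 values → pooled ranks: 17→8, 48→1.5, 16→9, 27→6, 38→4, 48→1.5
Rank sum = 8 + 1.5 + 9 + 6 + 4 + 1.5 = 30

30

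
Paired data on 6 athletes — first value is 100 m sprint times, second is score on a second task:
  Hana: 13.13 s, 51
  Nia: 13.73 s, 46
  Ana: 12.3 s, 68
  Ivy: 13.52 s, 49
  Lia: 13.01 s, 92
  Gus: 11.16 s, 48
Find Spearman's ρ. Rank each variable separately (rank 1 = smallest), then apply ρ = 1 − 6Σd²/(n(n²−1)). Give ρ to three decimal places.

-0.371

Ranks of variable 1: 4, 6, 2, 5, 3, 1
Ranks of variable 2: 4, 1, 5, 3, 6, 2
d = r₁ − r₂: 0, 5, -3, 2, -3, -1
d²: 0, 25, 9, 4, 9, 1; Σd² = 48
ρ = 1 − 6·48/(6·35) = 1 − 288/210 = -0.371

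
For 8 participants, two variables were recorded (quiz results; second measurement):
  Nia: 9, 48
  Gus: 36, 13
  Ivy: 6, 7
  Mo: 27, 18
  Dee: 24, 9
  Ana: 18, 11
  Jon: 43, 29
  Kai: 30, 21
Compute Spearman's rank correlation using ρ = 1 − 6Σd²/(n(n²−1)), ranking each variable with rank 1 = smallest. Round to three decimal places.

Ranks of variable 1: 2, 7, 1, 5, 4, 3, 8, 6
Ranks of variable 2: 8, 4, 1, 5, 2, 3, 7, 6
d = r₁ − r₂: -6, 3, 0, 0, 2, 0, 1, 0
d²: 36, 9, 0, 0, 4, 0, 1, 0; Σd² = 50
ρ = 1 − 6·50/(8·63) = 1 − 300/504 = 0.405

0.405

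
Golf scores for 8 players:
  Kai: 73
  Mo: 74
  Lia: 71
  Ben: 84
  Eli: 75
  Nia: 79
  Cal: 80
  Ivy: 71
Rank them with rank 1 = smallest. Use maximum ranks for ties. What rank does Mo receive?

4

Sorted (ascending): 71, 71, 73, 74, 75, 79, 80, 84
The 2 values of 71 occupy positions 1–2 → each gets rank 2.
Mo has value 74 → rank 4.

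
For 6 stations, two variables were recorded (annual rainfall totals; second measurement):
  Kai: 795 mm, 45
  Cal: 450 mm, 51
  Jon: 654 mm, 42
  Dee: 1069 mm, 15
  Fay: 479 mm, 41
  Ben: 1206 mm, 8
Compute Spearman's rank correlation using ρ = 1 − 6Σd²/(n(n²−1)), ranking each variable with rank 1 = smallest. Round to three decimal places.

-0.771

Ranks of variable 1: 4, 1, 3, 5, 2, 6
Ranks of variable 2: 5, 6, 4, 2, 3, 1
d = r₁ − r₂: -1, -5, -1, 3, -1, 5
d²: 1, 25, 1, 9, 1, 25; Σd² = 62
ρ = 1 − 6·62/(6·35) = 1 − 372/210 = -0.771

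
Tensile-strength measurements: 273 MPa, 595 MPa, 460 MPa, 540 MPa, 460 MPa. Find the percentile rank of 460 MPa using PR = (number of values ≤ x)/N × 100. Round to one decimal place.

60.0

N = 5.
Strictly below 460: 1. Equal to 460: 2.
PR = 3/5 × 100 = 60.0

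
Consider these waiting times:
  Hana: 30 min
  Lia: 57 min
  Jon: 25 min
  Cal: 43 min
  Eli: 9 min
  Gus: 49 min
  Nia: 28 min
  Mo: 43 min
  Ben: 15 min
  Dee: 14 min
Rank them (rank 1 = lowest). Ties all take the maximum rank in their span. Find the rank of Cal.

Sorted (ascending): 9, 14, 15, 25, 28, 30, 43, 43, 49, 57
The 2 values of 43 occupy positions 7–8 → each gets rank 8.
Cal has value 43 min → rank 8.

8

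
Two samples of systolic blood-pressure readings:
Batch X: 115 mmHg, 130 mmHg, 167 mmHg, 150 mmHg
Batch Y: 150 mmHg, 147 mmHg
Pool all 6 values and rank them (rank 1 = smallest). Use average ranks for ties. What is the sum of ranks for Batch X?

13.5

Sorted (ascending): 115, 130, 147, 150, 150, 167
The 2 values of 150 occupy positions 4–5 → average rank (4+5)/2 = 4.5.
Batch X values → pooled ranks: 115→1, 130→2, 167→6, 150→4.5
Rank sum = 1 + 2 + 6 + 4.5 = 13.5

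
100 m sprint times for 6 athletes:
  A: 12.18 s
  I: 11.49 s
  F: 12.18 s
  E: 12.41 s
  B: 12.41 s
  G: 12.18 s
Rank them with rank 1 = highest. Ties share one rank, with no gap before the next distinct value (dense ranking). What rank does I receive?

3

Sorted (descending): 12.41, 12.41, 12.18, 12.18, 12.18, 11.49
The 2 values of 12.41 share dense rank 1.
The 3 values of 12.18 share dense rank 2.
Remaining distinct values take the next consecutive integers.
I has value 11.49 s → rank 3.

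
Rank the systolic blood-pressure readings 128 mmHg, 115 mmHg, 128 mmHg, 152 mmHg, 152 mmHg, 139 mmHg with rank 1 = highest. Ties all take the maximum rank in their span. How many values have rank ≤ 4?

Sorted (descending): 152, 152, 139, 128, 128, 115
The 2 values of 152 occupy positions 1–2 → each gets rank 2.
The 2 values of 128 occupy positions 4–5 → each gets rank 5.
Ranks ≤ 4: {2, 2, 3} → 3 values.

3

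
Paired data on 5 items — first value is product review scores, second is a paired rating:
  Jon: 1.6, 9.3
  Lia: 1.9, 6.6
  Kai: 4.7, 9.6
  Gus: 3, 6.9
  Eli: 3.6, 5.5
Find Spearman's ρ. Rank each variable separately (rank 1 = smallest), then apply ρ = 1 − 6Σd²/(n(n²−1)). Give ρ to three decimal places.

0.100

Ranks of variable 1: 1, 2, 5, 3, 4
Ranks of variable 2: 4, 2, 5, 3, 1
d = r₁ − r₂: -3, 0, 0, 0, 3
d²: 9, 0, 0, 0, 9; Σd² = 18
ρ = 1 − 6·18/(5·24) = 1 − 108/120 = 0.100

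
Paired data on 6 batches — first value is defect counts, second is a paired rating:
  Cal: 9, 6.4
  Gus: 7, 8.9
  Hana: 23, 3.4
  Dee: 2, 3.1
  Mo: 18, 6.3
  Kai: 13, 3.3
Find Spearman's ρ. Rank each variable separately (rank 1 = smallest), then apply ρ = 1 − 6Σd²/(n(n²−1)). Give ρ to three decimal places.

0.029

Ranks of variable 1: 3, 2, 6, 1, 5, 4
Ranks of variable 2: 5, 6, 3, 1, 4, 2
d = r₁ − r₂: -2, -4, 3, 0, 1, 2
d²: 4, 16, 9, 0, 1, 4; Σd² = 34
ρ = 1 − 6·34/(6·35) = 1 − 204/210 = 0.029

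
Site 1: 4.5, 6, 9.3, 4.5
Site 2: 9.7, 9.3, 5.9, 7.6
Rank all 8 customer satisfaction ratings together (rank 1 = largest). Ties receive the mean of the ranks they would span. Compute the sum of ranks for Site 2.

13.5

Sorted (descending): 9.7, 9.3, 9.3, 7.6, 6, 5.9, 4.5, 4.5
The 2 values of 9.3 occupy positions 2–3 → average rank (2+3)/2 = 2.5.
The 2 values of 4.5 occupy positions 7–8 → average rank (7+8)/2 = 7.5.
Site 2 values → pooled ranks: 9.7→1, 9.3→2.5, 5.9→6, 7.6→4
Rank sum = 1 + 2.5 + 6 + 4 = 13.5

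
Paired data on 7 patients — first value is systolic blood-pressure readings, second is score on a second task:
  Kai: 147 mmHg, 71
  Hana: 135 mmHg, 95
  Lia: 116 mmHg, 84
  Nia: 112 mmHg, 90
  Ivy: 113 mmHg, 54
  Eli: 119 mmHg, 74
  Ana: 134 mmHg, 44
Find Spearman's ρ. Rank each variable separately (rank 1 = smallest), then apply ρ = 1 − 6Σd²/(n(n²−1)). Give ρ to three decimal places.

-0.107

Ranks of variable 1: 7, 6, 3, 1, 2, 4, 5
Ranks of variable 2: 3, 7, 5, 6, 2, 4, 1
d = r₁ − r₂: 4, -1, -2, -5, 0, 0, 4
d²: 16, 1, 4, 25, 0, 0, 16; Σd² = 62
ρ = 1 − 6·62/(7·48) = 1 − 372/336 = -0.107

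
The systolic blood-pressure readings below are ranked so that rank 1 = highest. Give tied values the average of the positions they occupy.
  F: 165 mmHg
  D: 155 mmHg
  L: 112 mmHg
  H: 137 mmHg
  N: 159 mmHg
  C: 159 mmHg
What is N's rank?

2.5

Sorted (descending): 165, 159, 159, 155, 137, 112
The 2 values of 159 occupy positions 2–3 → average rank (2+3)/2 = 2.5.
N has value 159 mmHg → rank 2.5.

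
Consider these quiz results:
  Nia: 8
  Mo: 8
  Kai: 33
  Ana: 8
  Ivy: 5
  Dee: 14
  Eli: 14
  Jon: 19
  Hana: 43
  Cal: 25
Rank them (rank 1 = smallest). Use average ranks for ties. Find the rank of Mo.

3

Sorted (ascending): 5, 8, 8, 8, 14, 14, 19, 25, 33, 43
The 3 values of 8 occupy positions 2–4 → average rank 3.
The 2 values of 14 occupy positions 5–6 → average rank (5+6)/2 = 5.5.
Mo has value 8 → rank 3.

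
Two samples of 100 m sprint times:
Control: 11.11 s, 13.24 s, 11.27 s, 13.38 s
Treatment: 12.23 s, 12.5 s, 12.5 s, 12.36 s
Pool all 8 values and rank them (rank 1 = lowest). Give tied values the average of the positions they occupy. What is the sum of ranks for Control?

Sorted (ascending): 11.11, 11.27, 12.23, 12.36, 12.5, 12.5, 13.24, 13.38
The 2 values of 12.5 occupy positions 5–6 → average rank (5+6)/2 = 5.5.
Control values → pooled ranks: 11.11→1, 13.24→7, 11.27→2, 13.38→8
Rank sum = 1 + 7 + 2 + 8 = 18

18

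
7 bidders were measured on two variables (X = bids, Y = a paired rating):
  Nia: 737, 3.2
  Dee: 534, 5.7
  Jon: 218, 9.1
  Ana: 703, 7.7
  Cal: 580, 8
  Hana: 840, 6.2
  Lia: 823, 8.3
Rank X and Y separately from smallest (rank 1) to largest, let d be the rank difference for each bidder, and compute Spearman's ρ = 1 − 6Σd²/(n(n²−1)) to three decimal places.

-0.286

Ranks of variable 1: 5, 2, 1, 4, 3, 7, 6
Ranks of variable 2: 1, 2, 7, 4, 5, 3, 6
d = r₁ − r₂: 4, 0, -6, 0, -2, 4, 0
d²: 16, 0, 36, 0, 4, 16, 0; Σd² = 72
ρ = 1 − 6·72/(7·48) = 1 − 432/336 = -0.286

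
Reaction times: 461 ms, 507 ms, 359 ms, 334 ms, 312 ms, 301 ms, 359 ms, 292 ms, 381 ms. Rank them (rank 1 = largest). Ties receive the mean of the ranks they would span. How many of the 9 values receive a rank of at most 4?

3

Sorted (descending): 507, 461, 381, 359, 359, 334, 312, 301, 292
The 2 values of 359 occupy positions 4–5 → average rank (4+5)/2 = 4.5.
Ranks ≤ 4: {1, 2, 3} → 3 values.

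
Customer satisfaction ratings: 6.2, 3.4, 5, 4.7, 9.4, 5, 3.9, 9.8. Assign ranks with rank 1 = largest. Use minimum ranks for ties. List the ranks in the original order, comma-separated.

Sorted (descending): 9.8, 9.4, 6.2, 5, 5, 4.7, 3.9, 3.4
The 2 values of 5 occupy positions 4–5 → each gets rank 4.

3, 8, 4, 6, 2, 4, 7, 1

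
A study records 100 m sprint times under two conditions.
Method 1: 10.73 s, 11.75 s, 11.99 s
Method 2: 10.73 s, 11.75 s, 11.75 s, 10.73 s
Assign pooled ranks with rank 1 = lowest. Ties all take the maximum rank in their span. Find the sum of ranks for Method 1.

Sorted (ascending): 10.73, 10.73, 10.73, 11.75, 11.75, 11.75, 11.99
The 3 values of 10.73 occupy positions 1–3 → each gets rank 3.
The 3 values of 11.75 occupy positions 4–6 → each gets rank 6.
Method 1 values → pooled ranks: 10.73→3, 11.75→6, 11.99→7
Rank sum = 3 + 6 + 7 = 16

16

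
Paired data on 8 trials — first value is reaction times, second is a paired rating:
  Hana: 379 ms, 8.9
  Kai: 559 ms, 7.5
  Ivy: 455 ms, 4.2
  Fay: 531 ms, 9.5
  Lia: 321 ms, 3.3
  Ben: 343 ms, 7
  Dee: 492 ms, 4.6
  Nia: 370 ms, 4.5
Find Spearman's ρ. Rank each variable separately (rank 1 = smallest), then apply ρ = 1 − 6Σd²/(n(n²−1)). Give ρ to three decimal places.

0.571

Ranks of variable 1: 4, 8, 5, 7, 1, 2, 6, 3
Ranks of variable 2: 7, 6, 2, 8, 1, 5, 4, 3
d = r₁ − r₂: -3, 2, 3, -1, 0, -3, 2, 0
d²: 9, 4, 9, 1, 0, 9, 4, 0; Σd² = 36
ρ = 1 − 6·36/(8·63) = 1 − 216/504 = 0.571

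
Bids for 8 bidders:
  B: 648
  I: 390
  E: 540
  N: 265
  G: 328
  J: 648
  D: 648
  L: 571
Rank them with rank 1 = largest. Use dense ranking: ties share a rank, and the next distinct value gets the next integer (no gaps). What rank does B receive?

Sorted (descending): 648, 648, 648, 571, 540, 390, 328, 265
The 3 values of 648 share dense rank 1.
Remaining distinct values take the next consecutive integers.
B has value 648 → rank 1.

1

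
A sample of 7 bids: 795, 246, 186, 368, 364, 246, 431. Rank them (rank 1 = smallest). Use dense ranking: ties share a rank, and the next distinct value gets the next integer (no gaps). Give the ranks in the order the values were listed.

Sorted (ascending): 186, 246, 246, 364, 368, 431, 795
The 2 values of 246 share dense rank 2.
Remaining distinct values take the next consecutive integers.

6, 2, 1, 4, 3, 2, 5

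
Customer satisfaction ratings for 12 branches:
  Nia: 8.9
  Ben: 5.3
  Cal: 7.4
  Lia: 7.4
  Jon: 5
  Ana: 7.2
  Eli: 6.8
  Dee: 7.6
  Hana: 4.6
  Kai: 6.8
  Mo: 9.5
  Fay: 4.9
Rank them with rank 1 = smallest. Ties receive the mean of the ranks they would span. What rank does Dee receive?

Sorted (ascending): 4.6, 4.9, 5, 5.3, 6.8, 6.8, 7.2, 7.4, 7.4, 7.6, 8.9, 9.5
The 2 values of 6.8 occupy positions 5–6 → average rank (5+6)/2 = 5.5.
The 2 values of 7.4 occupy positions 8–9 → average rank (8+9)/2 = 8.5.
Dee has value 7.6 → rank 10.

10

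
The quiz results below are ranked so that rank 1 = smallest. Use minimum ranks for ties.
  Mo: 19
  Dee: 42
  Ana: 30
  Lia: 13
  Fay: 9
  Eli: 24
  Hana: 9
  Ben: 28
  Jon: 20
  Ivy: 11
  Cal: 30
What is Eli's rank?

Sorted (ascending): 9, 9, 11, 13, 19, 20, 24, 28, 30, 30, 42
The 2 values of 9 occupy positions 1–2 → each gets rank 1.
The 2 values of 30 occupy positions 9–10 → each gets rank 9.
Eli has value 24 → rank 7.

7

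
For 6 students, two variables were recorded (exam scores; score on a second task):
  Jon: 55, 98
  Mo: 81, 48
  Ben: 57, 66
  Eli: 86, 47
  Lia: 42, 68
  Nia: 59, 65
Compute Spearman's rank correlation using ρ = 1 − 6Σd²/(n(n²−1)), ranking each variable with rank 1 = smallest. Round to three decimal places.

Ranks of variable 1: 2, 5, 3, 6, 1, 4
Ranks of variable 2: 6, 2, 4, 1, 5, 3
d = r₁ − r₂: -4, 3, -1, 5, -4, 1
d²: 16, 9, 1, 25, 16, 1; Σd² = 68
ρ = 1 − 6·68/(6·35) = 1 − 408/210 = -0.943

-0.943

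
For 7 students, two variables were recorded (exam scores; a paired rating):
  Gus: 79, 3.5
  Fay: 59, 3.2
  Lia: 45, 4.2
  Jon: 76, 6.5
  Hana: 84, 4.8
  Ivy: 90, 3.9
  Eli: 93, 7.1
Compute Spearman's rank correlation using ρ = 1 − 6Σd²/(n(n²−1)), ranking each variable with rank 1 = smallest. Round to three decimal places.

0.429

Ranks of variable 1: 4, 2, 1, 3, 5, 6, 7
Ranks of variable 2: 2, 1, 4, 6, 5, 3, 7
d = r₁ − r₂: 2, 1, -3, -3, 0, 3, 0
d²: 4, 1, 9, 9, 0, 9, 0; Σd² = 32
ρ = 1 − 6·32/(7·48) = 1 − 192/336 = 0.429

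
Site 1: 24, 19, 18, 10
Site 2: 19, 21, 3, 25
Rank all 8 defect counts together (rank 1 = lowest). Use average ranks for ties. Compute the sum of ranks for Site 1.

16.5

Sorted (ascending): 3, 10, 18, 19, 19, 21, 24, 25
The 2 values of 19 occupy positions 4–5 → average rank (4+5)/2 = 4.5.
Site 1 values → pooled ranks: 24→7, 19→4.5, 18→3, 10→2
Rank sum = 7 + 4.5 + 3 + 2 = 16.5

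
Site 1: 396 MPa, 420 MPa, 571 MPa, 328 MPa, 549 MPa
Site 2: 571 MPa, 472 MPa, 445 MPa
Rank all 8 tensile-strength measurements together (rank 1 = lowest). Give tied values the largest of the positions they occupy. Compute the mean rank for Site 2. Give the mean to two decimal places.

5.67

Sorted (ascending): 328, 396, 420, 445, 472, 549, 571, 571
The 2 values of 571 occupy positions 7–8 → each gets rank 8.
Site 2 values → pooled ranks: 571→8, 472→5, 445→4
Mean rank = (8 + 5 + 4) / 3 = 5.67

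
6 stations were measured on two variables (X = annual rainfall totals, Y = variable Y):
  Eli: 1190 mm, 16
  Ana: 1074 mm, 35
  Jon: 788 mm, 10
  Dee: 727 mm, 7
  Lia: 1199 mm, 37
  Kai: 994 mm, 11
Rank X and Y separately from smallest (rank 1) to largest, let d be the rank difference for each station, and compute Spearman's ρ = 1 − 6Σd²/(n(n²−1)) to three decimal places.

Ranks of variable 1: 5, 4, 2, 1, 6, 3
Ranks of variable 2: 4, 5, 2, 1, 6, 3
d = r₁ − r₂: 1, -1, 0, 0, 0, 0
d²: 1, 1, 0, 0, 0, 0; Σd² = 2
ρ = 1 − 6·2/(6·35) = 1 − 12/210 = 0.943

0.943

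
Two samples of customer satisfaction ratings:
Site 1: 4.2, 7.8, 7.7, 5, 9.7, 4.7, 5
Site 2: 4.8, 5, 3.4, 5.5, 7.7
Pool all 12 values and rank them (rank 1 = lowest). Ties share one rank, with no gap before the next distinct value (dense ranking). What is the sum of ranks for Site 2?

Sorted (ascending): 3.4, 4.2, 4.7, 4.8, 5, 5, 5, 5.5, 7.7, 7.7, 7.8, 9.7
The 3 values of 5 share dense rank 5.
The 2 values of 7.7 share dense rank 7.
Remaining distinct values take the next consecutive integers.
Site 2 values → pooled ranks: 4.8→4, 5→5, 3.4→1, 5.5→6, 7.7→7
Rank sum = 4 + 5 + 1 + 6 + 7 = 23

23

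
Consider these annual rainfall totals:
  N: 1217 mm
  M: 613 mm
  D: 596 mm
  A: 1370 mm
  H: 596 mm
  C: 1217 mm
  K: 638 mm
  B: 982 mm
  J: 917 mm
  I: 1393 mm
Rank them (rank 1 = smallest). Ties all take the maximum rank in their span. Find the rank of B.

6

Sorted (ascending): 596, 596, 613, 638, 917, 982, 1217, 1217, 1370, 1393
The 2 values of 596 occupy positions 1–2 → each gets rank 2.
The 2 values of 1217 occupy positions 7–8 → each gets rank 8.
B has value 982 mm → rank 6.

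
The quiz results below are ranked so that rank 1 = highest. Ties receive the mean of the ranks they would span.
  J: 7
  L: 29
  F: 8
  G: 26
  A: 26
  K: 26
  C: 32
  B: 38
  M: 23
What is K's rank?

5

Sorted (descending): 38, 32, 29, 26, 26, 26, 23, 8, 7
The 3 values of 26 occupy positions 4–6 → average rank 5.
K has value 26 → rank 5.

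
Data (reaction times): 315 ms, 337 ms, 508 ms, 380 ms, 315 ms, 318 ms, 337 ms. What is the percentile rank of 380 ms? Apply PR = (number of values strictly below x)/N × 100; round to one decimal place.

71.4

N = 7.
Strictly below 380: 5. Equal to 380: 1.
PR = 5/7 × 100 = 71.4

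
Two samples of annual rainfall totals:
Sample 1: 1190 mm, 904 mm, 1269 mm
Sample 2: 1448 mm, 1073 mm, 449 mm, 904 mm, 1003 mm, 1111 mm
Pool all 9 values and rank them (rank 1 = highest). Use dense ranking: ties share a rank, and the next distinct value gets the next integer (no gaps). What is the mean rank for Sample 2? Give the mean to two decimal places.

Sorted (descending): 1448, 1269, 1190, 1111, 1073, 1003, 904, 904, 449
The 2 values of 904 share dense rank 7.
Remaining distinct values take the next consecutive integers.
Sample 2 values → pooled ranks: 1448→1, 1073→5, 449→8, 904→7, 1003→6, 1111→4
Mean rank = (1 + 5 + 8 + 7 + 6 + 4) / 6 = 5.17

5.17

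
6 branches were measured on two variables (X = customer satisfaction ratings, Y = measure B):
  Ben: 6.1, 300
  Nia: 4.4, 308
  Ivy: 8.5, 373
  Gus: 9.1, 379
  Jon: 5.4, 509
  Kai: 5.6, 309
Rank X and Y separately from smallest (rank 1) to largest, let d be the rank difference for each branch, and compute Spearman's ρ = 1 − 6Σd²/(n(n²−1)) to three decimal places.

Ranks of variable 1: 4, 1, 5, 6, 2, 3
Ranks of variable 2: 1, 2, 4, 5, 6, 3
d = r₁ − r₂: 3, -1, 1, 1, -4, 0
d²: 9, 1, 1, 1, 16, 0; Σd² = 28
ρ = 1 − 6·28/(6·35) = 1 − 168/210 = 0.200

0.200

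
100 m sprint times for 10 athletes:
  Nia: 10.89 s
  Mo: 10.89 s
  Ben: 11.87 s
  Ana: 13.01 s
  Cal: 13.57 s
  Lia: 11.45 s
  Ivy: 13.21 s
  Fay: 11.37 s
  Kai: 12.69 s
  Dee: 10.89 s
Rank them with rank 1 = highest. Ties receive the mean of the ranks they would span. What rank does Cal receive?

Sorted (descending): 13.57, 13.21, 13.01, 12.69, 11.87, 11.45, 11.37, 10.89, 10.89, 10.89
The 3 values of 10.89 occupy positions 8–10 → average rank 9.
Cal has value 13.57 s → rank 1.

1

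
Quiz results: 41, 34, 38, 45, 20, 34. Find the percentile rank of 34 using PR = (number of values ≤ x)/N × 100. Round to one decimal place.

50.0

N = 6.
Strictly below 34: 1. Equal to 34: 2.
PR = 3/6 × 100 = 50.0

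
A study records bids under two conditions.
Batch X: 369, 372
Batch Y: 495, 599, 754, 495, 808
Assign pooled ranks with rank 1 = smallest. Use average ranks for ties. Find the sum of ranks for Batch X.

3

Sorted (ascending): 369, 372, 495, 495, 599, 754, 808
The 2 values of 495 occupy positions 3–4 → average rank (3+4)/2 = 3.5.
Batch X values → pooled ranks: 369→1, 372→2
Rank sum = 1 + 2 = 3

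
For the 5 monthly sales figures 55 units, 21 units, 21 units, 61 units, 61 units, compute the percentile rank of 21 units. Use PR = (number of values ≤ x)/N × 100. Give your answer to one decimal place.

N = 5.
Strictly below 21: 0. Equal to 21: 2.
PR = 2/5 × 100 = 40.0

40.0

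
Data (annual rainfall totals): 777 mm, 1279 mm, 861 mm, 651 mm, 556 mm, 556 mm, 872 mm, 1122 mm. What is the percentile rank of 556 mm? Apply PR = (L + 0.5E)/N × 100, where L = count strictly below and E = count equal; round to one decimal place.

N = 8.
Strictly below 556: 0. Equal to 556: 2.
PR = (0 + 0.5·2)/8 × 100 = 12.5

12.5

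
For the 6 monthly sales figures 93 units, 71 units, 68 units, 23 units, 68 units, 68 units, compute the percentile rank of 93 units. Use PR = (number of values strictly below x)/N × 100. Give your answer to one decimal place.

83.3

N = 6.
Strictly below 93: 5. Equal to 93: 1.
PR = 5/6 × 100 = 83.3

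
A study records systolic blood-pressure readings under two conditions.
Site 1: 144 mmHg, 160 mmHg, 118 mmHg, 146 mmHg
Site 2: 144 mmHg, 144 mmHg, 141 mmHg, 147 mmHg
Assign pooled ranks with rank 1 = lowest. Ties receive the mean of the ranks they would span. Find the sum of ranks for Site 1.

19

Sorted (ascending): 118, 141, 144, 144, 144, 146, 147, 160
The 3 values of 144 occupy positions 3–5 → average rank 4.
Site 1 values → pooled ranks: 144→4, 160→8, 118→1, 146→6
Rank sum = 4 + 8 + 1 + 6 = 19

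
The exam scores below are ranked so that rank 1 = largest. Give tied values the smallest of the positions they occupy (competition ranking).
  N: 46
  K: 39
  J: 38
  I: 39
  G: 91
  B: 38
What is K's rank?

Sorted (descending): 91, 46, 39, 39, 38, 38
The 2 values of 39 occupy positions 3–4 → each gets rank 3.
The 2 values of 38 occupy positions 5–6 → each gets rank 5.
K has value 39 → rank 3.

3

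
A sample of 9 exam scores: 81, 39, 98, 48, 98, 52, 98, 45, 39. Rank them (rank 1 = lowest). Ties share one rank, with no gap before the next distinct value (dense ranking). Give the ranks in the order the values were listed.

Sorted (ascending): 39, 39, 45, 48, 52, 81, 98, 98, 98
The 2 values of 39 share dense rank 1.
The 3 values of 98 share dense rank 6.
Remaining distinct values take the next consecutive integers.

5, 1, 6, 3, 6, 4, 6, 2, 1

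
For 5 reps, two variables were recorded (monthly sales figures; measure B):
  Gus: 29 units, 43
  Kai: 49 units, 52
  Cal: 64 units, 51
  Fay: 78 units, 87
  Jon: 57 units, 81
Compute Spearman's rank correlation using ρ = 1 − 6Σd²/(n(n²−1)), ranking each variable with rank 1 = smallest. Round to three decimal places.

0.700

Ranks of variable 1: 1, 2, 4, 5, 3
Ranks of variable 2: 1, 3, 2, 5, 4
d = r₁ − r₂: 0, -1, 2, 0, -1
d²: 0, 1, 4, 0, 1; Σd² = 6
ρ = 1 − 6·6/(5·24) = 1 − 36/120 = 0.700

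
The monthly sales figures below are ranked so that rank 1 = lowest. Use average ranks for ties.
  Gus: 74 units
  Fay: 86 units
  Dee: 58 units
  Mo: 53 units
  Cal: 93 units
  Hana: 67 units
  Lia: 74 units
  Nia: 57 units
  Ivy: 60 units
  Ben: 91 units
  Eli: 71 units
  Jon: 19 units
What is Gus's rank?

8.5

Sorted (ascending): 19, 53, 57, 58, 60, 67, 71, 74, 74, 86, 91, 93
The 2 values of 74 occupy positions 8–9 → average rank (8+9)/2 = 8.5.
Gus has value 74 units → rank 8.5.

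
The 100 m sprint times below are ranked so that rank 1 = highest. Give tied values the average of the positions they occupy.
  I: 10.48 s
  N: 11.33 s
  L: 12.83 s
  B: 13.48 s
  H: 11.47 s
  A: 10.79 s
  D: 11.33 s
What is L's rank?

Sorted (descending): 13.48, 12.83, 11.47, 11.33, 11.33, 10.79, 10.48
The 2 values of 11.33 occupy positions 4–5 → average rank (4+5)/2 = 4.5.
L has value 12.83 s → rank 2.

2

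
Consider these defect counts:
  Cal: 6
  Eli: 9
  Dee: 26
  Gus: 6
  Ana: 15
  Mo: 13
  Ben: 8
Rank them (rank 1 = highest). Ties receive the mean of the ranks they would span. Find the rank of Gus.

6.5

Sorted (descending): 26, 15, 13, 9, 8, 6, 6
The 2 values of 6 occupy positions 6–7 → average rank (6+7)/2 = 6.5.
Gus has value 6 → rank 6.5.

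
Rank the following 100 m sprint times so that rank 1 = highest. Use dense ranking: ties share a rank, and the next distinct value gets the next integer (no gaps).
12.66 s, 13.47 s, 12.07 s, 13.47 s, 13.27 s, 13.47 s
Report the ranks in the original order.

Sorted (descending): 13.47, 13.47, 13.47, 13.27, 12.66, 12.07
The 3 values of 13.47 share dense rank 1.
Remaining distinct values take the next consecutive integers.

3, 1, 4, 1, 2, 1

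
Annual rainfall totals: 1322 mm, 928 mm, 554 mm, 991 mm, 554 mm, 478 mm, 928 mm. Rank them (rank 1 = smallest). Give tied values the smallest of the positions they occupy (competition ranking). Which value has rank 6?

991

Sorted (ascending): 478, 554, 554, 928, 928, 991, 1322
The 2 values of 554 occupy positions 2–3 → each gets rank 2.
The 2 values of 928 occupy positions 4–5 → each gets rank 4.
Rank 6 → value 991.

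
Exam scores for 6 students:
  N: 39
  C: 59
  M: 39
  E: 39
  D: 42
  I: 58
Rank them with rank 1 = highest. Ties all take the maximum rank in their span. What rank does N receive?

6

Sorted (descending): 59, 58, 42, 39, 39, 39
The 3 values of 39 occupy positions 4–6 → each gets rank 6.
N has value 39 → rank 6.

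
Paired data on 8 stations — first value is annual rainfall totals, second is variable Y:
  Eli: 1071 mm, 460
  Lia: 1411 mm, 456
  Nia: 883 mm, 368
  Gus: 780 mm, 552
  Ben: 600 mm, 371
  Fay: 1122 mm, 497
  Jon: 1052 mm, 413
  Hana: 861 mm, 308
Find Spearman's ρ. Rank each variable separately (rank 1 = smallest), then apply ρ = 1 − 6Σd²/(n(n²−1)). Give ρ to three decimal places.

0.310

Ranks of variable 1: 6, 8, 4, 2, 1, 7, 5, 3
Ranks of variable 2: 6, 5, 2, 8, 3, 7, 4, 1
d = r₁ − r₂: 0, 3, 2, -6, -2, 0, 1, 2
d²: 0, 9, 4, 36, 4, 0, 1, 4; Σd² = 58
ρ = 1 − 6·58/(8·63) = 1 − 348/504 = 0.310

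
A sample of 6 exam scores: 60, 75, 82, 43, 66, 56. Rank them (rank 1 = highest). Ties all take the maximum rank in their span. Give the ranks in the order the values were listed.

4, 2, 1, 6, 3, 5

Sorted (descending): 82, 75, 66, 60, 56, 43
No ties — each value takes its position as its rank.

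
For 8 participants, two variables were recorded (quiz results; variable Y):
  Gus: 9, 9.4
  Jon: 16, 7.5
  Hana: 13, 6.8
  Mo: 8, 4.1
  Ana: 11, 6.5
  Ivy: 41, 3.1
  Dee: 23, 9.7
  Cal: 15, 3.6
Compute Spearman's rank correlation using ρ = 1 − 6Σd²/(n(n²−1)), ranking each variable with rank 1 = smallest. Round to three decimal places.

Ranks of variable 1: 2, 6, 4, 1, 3, 8, 7, 5
Ranks of variable 2: 7, 6, 5, 3, 4, 1, 8, 2
d = r₁ − r₂: -5, 0, -1, -2, -1, 7, -1, 3
d²: 25, 0, 1, 4, 1, 49, 1, 9; Σd² = 90
ρ = 1 − 6·90/(8·63) = 1 − 540/504 = -0.071

-0.071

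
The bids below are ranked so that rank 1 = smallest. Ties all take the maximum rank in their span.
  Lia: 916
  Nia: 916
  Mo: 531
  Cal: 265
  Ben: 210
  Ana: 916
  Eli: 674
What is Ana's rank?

Sorted (ascending): 210, 265, 531, 674, 916, 916, 916
The 3 values of 916 occupy positions 5–7 → each gets rank 7.
Ana has value 916 → rank 7.

7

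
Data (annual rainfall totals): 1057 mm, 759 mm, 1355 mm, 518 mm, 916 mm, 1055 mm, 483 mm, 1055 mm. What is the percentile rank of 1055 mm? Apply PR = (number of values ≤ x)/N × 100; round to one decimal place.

75.0

N = 8.
Strictly below 1055: 4. Equal to 1055: 2.
PR = 6/8 × 100 = 75.0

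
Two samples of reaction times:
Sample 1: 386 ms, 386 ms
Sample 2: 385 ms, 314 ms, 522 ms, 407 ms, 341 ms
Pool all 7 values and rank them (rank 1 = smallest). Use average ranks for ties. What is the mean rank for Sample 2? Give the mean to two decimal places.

Sorted (ascending): 314, 341, 385, 386, 386, 407, 522
The 2 values of 386 occupy positions 4–5 → average rank (4+5)/2 = 4.5.
Sample 2 values → pooled ranks: 385→3, 314→1, 522→7, 407→6, 341→2
Mean rank = (3 + 1 + 7 + 6 + 2) / 5 = 3.80

3.80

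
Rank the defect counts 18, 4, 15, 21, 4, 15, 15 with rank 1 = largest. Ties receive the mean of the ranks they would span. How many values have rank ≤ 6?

Sorted (descending): 21, 18, 15, 15, 15, 4, 4
The 3 values of 15 occupy positions 3–5 → average rank 4.
The 2 values of 4 occupy positions 6–7 → average rank (6+7)/2 = 6.5.
Ranks ≤ 6: {1, 2, 4, 4, 4} → 5 values.

5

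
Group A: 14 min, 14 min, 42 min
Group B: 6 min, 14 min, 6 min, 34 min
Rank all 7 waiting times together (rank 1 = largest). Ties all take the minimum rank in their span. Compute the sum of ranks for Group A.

7

Sorted (descending): 42, 34, 14, 14, 14, 6, 6
The 3 values of 14 occupy positions 3–5 → each gets rank 3.
The 2 values of 6 occupy positions 6–7 → each gets rank 6.
Group A values → pooled ranks: 14→3, 14→3, 42→1
Rank sum = 3 + 3 + 1 = 7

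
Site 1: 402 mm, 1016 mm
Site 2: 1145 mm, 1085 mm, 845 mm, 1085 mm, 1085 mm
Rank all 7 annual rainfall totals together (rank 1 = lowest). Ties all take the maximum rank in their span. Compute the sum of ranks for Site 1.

4

Sorted (ascending): 402, 845, 1016, 1085, 1085, 1085, 1145
The 3 values of 1085 occupy positions 4–6 → each gets rank 6.
Site 1 values → pooled ranks: 402→1, 1016→3
Rank sum = 1 + 3 = 4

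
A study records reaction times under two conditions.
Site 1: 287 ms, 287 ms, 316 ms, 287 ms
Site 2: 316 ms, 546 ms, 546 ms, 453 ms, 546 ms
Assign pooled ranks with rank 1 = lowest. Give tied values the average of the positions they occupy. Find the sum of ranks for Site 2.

Sorted (ascending): 287, 287, 287, 316, 316, 453, 546, 546, 546
The 3 values of 287 occupy positions 1–3 → average rank 2.
The 2 values of 316 occupy positions 4–5 → average rank (4+5)/2 = 4.5.
The 3 values of 546 occupy positions 7–9 → average rank 8.
Site 2 values → pooled ranks: 316→4.5, 546→8, 546→8, 453→6, 546→8
Rank sum = 4.5 + 8 + 8 + 6 + 8 = 34.5

34.5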